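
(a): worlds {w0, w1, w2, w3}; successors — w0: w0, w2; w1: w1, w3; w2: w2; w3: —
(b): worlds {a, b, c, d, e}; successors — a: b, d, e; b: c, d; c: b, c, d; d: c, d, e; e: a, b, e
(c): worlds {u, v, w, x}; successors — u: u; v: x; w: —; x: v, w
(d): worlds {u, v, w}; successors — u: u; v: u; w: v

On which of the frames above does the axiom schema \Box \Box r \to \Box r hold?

(a), (b)

Frame correspondent (Sahlqvist): \forall x \forall y (Rxy \to \exists z (Rxz \wedge Rzy)) — i.e. density.
(a): ✓.
(b): ✓.
(c): fails — Rxw but no z with Rxz and Rzw.
(d): fails — Rwv but no z with Rwz and Rzv.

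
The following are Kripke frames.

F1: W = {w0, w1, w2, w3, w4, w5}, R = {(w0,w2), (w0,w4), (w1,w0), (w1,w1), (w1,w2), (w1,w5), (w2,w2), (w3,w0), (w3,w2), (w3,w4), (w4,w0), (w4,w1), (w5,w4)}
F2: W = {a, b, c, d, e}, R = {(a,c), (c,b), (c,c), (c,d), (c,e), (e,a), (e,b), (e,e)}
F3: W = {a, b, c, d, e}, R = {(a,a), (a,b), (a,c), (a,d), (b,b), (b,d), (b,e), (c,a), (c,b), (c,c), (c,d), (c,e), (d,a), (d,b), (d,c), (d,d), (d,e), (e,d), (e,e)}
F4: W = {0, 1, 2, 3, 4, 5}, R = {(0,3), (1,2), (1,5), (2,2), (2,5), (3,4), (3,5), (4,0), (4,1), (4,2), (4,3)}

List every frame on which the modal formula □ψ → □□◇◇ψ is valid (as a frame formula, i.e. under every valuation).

F3

Frame correspondent (Sahlqvist): ∀x ∀z (xR²z → ∃w (xRw ∧ zR²w)) — i.e. a generalized confluence (Geach) condition.
F1: fails — w4R²w2 but no w with w4Rw and w2R²w.
F2: fails — aR²b but no w with aRw and bR²w.
F3: holds.
F4: fails — 0R²5 but no w with 0Rw and 5R²w.
Valid on: F3.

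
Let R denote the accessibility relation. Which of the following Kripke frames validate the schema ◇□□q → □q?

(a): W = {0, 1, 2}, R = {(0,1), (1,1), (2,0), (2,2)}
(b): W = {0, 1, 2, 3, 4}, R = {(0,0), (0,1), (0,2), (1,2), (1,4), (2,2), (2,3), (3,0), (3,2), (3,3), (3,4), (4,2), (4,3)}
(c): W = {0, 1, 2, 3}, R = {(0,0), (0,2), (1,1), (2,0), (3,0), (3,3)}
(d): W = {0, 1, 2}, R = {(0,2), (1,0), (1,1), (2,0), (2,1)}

(d)

Frame correspondent (Sahlqvist): ∀x ∀y ∀z ((xRy ∧ xRz) → ∃w (yR²w ∧ z = w)) — i.e. a generalized confluence (Geach) condition.
(a): fails — 2R0, 2R0 but no w with 0R²w and 0=w.
(b): fails — 0R1, 0R0 but no w with 1R²w and 0=w.
(c): fails — 3R0, 3R3 but no w with 0R²w and 3=w.
(d): ✓.
Valid on: (d).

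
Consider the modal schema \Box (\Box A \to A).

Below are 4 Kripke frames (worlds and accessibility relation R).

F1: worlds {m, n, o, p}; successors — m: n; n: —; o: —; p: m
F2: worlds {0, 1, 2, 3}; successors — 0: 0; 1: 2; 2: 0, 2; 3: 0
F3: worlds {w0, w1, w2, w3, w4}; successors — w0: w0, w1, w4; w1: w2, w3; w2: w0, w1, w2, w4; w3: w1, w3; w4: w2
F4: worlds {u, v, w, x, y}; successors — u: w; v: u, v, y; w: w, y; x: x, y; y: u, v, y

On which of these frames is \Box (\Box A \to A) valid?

F2

The schema corresponds to shift-reflexivity: \forall x \forall y (Rxy \to Ryy).
F1: fails — Rpm but not Rmm.
F2: ✓.
F3: fails — Rw0w4 but not Rw4w4.
F4: fails — Rvu but not Ruu.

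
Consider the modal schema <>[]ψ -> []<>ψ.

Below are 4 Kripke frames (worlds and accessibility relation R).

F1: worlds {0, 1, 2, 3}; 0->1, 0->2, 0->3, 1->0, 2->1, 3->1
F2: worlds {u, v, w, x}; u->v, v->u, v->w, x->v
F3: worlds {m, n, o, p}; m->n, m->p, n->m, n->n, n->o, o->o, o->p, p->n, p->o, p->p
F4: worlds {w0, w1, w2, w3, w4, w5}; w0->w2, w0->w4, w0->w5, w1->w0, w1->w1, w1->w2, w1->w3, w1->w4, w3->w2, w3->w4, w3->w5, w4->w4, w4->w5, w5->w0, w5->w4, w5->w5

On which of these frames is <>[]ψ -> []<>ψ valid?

The schema corresponds to convergence: forall x forall y forall z (Rxy & Rxz -> exists w (Ryw & Rzw)).
F1: fails — R02 and R01 but 2 and 1 have no common successor.
F2: fails — Rvu and Rvw but u and w have no common successor.
F3: condition met.
F4: fails — Rw0w4 and Rw0w2 but w4 and w2 have no common successor.
Valid on: F3.

F3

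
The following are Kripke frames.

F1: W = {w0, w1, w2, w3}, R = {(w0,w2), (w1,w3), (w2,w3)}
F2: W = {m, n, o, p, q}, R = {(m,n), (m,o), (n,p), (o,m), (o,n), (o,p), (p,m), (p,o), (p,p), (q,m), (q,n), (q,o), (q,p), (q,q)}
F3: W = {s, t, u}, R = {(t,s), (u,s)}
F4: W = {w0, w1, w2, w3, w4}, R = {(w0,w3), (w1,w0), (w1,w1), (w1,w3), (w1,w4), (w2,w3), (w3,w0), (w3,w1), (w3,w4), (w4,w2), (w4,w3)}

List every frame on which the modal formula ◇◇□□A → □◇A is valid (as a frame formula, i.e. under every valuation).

F2, F3

This is the axiom for a generalized confluence (Geach) condition; its first-order frame correspondent is ∀x ∀y ∀z ((xR²y ∧ xRz) → ∃w (yR²w ∧ zRw)).
F1: fails — w0R²w3, w0Rw2 but no w with w3R²w and w2Rw.
F2: satisfies the condition.
F3: satisfies the condition.
F4: fails — w1R²w0, w1Rw0 but no w with w0R²w and w0Rw.
Valid on: F2, F3.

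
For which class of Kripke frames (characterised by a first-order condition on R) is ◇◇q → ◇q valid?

Transitivity

This schema is equivalent to the 4 axiom □q → □□q.
It corresponds to transitivity: ∀x ∀y ∀z (Rxy ∧ Ryz → Rxz).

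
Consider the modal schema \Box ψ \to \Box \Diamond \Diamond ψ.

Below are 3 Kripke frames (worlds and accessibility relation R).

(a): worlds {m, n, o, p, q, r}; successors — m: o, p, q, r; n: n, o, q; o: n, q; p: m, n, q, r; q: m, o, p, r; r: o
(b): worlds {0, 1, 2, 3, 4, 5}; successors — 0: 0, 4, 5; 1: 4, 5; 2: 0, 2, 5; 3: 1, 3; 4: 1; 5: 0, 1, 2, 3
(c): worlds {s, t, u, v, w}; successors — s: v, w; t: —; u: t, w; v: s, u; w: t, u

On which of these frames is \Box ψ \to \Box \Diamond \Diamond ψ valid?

(b)

Frame correspondent (Sahlqvist): \forall x \forall z (xRz \to \exists w (xRw \wedge z R^2 w)) — i.e. a generalized confluence (Geach) condition.
(a): fails — qRr but no w with qRw and rR²w.
(b): holds.
(c): fails — uRt but no w* with uRw* and tR²w*.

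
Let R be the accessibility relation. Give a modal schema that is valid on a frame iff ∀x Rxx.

The condition is reflexivity. The T schema □p → p defines it.
Suppose □p→p is valid. At any x set V(p)={w : Rxw}. Then □p holds at x, so p holds at x, i.e. Rxx.

□p → p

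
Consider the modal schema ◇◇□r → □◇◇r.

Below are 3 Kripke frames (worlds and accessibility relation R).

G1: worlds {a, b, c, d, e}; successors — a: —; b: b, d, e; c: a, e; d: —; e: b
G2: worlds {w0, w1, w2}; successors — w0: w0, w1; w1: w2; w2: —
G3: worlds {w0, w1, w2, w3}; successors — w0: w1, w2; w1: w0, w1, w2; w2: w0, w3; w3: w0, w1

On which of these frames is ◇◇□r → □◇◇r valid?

Frame correspondent (Sahlqvist): ∀x ∀y ∀z ((xR²y ∧ xRz) → ∃w (yRw ∧ zR²w)) — i.e. a generalized confluence (Geach) condition.
G1: fails — bR²b, bRd but no w with bRw and dR²w.
G2: fails — w0R²w0, w0Rw1 but no w with w0Rw and w1R²w.
G3: condition met.
Valid on: G3.

G3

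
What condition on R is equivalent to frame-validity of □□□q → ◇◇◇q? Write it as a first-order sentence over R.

∀x ∃w (xR³w ∧ xR³w)

This is a Sahlqvist (Geach-type) schema ◇^0□^3q → □^0◇^3q.
Minimal-valuation argument: fix x; take any y with xR^0y and any z with xR^0z. Set V(q) to the set of worlds R-reachable from y in exactly 3 steps. Then □^3q holds at y, so the antecedent holds at x; validity forces ◇^3q at z, giving a w with zR^3w and yR^3w.
First-order correspondent: ∀x ∃w (xR³w ∧ xR³w).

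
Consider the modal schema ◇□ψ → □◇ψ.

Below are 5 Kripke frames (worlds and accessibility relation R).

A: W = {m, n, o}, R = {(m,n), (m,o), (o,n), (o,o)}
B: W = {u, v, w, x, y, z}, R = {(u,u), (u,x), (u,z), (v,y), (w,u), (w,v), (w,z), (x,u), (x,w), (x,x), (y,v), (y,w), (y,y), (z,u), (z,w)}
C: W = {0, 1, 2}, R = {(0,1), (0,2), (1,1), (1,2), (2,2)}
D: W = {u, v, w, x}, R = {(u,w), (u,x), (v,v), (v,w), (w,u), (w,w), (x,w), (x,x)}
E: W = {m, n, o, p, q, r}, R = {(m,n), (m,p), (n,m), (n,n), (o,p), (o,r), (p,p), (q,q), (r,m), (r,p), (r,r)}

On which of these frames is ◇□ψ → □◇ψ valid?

This is the axiom for convergence; its first-order frame correspondent is ∀x ∀y ∀z (Rxy ∧ Rxz → ∃w (Ryw ∧ Rzw)).
A: fails — Rmo and Rmn but o and n have no common successor.
B: fails — Rwu and Rwv but u and v have no common successor.
C: condition met.
D: condition met.
E: fails — Rmn and Rmp but n and p have no common successor.
Valid on: C, D.

C, D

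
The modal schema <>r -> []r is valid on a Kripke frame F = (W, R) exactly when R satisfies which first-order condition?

This schema is the CD axiom.
It corresponds to partial functionality: forall x forall y forall z (Rxy & Rxz -> y = z).

partial functionality: forall x forall y forall z (Rxy & Rxz -> y = z)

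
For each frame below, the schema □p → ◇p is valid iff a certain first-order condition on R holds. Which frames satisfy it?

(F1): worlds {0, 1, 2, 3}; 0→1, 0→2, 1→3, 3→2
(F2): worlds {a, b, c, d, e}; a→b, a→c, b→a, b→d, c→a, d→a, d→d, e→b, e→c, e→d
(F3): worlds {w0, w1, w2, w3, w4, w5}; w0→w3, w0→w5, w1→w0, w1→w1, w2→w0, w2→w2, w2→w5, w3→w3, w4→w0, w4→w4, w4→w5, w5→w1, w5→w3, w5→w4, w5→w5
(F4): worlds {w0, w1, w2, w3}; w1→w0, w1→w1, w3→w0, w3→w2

(F2), (F3)

The schema corresponds to seriality: ∀x ∃y Rxy.
(F1): fails — world 2 has no successor.
(F2): holds.
(F3): holds.
(F4): fails — world w0 has no successor.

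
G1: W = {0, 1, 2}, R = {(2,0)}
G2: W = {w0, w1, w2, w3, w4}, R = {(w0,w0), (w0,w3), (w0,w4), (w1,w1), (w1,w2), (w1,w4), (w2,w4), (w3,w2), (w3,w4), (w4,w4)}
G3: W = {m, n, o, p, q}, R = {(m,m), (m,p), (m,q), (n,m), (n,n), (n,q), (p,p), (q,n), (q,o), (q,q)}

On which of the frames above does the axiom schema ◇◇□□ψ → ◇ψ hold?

G1, G2

Frame correspondent (Sahlqvist): ∀x ∀y (xR²y → ∃w (yR²w ∧ xRw)) — i.e. a generalized confluence (Geach) condition.
G1: ✓.
G2: ✓.
G3: fails — mR²o but no w with oR²w and mRw.
Valid on: G1, G2.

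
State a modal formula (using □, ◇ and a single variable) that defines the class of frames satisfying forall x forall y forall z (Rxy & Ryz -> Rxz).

The condition is transitivity. The 4 schema □ψ → □□ψ defines it.

□ψ → □□ψ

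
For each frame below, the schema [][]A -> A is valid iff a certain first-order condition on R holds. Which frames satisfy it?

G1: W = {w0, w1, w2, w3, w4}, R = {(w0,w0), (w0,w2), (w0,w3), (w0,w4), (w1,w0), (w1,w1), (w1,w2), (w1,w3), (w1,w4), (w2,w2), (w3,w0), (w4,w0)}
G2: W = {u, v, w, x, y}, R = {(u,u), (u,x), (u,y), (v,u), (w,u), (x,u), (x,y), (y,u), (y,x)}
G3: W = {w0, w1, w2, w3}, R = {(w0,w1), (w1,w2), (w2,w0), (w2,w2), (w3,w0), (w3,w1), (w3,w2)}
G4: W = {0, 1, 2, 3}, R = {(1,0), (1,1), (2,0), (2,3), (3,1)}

G1

The schema corresponds to a generalized confluence (Geach) condition: forall x exists w (x R^2 w & x = w).
G1: ✓.
G2: fails — at v but no t with vR²t and v=t.
G3: fails — at w0 but no w with w0R²w and w0=w.
G4: fails — at 0 but no w with 0R²w and 0=w.
Valid on: G1.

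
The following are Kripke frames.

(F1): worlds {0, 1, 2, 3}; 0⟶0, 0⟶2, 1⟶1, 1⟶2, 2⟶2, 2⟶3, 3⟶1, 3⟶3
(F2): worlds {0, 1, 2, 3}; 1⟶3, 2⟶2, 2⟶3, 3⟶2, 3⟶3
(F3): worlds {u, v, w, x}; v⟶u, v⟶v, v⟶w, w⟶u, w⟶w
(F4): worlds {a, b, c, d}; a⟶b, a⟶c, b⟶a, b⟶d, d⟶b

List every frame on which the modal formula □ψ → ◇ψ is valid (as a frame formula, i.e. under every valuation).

The schema corresponds to seriality: ∀x ∃y Rxy.
(F1): ✓.
(F2): fails — world 0 has no successor.
(F3): fails — world u has no successor.
(F4): fails — world c has no successor.
Valid on: (F1).

(F1)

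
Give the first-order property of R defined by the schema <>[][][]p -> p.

This is a Sahlqvist (Geach-type) schema ◇^1□^3p → □^0◇^0p.
Minimal-valuation argument: fix x; take any y with xR^1y and any z with xR^0z. Set V(p) to the set of worlds R-reachable from y in exactly 3 steps. Then □^3p holds at y, so the antecedent holds at x; validity forces ◇^0p at z, giving a w with zR^0w and yR^3w.
First-order correspondent: forall x forall y (xRy -> exists w (y R^3 w & x = w)).

forall x forall y (xRy -> exists w (y R^3 w & x = w))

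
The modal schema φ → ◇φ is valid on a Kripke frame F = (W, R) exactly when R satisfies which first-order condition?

Reflexivity

This is a form of the T axiom.
Its frame correspondent is reflexivity — ∀x Rxx.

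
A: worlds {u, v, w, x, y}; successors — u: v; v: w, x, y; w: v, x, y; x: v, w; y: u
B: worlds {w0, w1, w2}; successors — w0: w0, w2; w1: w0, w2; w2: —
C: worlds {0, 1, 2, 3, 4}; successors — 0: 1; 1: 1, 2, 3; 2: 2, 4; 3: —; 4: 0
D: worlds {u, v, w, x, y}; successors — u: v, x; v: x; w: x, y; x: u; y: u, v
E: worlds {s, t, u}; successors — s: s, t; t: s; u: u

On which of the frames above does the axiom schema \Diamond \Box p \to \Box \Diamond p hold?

The schema corresponds to convergence: \forall x \forall y \forall z (Rxy \wedge Rxz \to \exists w (Ryw \wedge Rzw)).
A: fails — Rvw and Rvy but w and y have no common successor.
B: fails — Rw0w2 and Rw0w2 but w2 and w2 have no common successor.
C: fails — R12 and R13 but 2 and 3 have no common successor.
D: fails — Ruv and Rux but v and x have no common successor.
E: satisfies the condition.
Valid on: E.

E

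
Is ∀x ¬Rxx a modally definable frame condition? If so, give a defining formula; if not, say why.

Modal frame validity is preserved under surjective bounded morphisms.
The 4-cycle (worlds w0,w1,w2,w3 with w0→w1→w2→w3→w0) is irreflexive, and the map sending every world to a single reflexive point • is a surjective bounded morphism (forth: every edge maps to (•,•); back: every world has a successor). So any modal formula valid on the 4-cycle is also valid on the reflexive point, which is not irreflexive.
Hence irreflexivity is not modally definable.

No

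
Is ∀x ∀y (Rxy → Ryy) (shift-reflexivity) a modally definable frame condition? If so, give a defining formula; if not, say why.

Definable; □(□p → p) defines it

The condition is shift-reflexivity. A defining modal formula is □(□p → p).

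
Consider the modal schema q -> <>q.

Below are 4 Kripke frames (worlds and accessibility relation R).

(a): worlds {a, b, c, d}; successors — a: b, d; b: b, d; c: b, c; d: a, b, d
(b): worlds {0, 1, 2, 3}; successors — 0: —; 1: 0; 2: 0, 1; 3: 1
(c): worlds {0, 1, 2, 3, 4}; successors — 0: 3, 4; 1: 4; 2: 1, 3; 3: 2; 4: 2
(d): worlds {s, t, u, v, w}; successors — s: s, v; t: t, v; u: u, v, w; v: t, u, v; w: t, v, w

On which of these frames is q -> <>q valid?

(d)

The schema corresponds to reflexivity: forall x Rxx.
(a): fails — world a does not see itself.
(b): fails — world 0 does not see itself.
(c): fails — world 0 does not see itself.
(d): condition met.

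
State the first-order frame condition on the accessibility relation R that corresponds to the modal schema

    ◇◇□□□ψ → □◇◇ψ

∀x ∀y ∀z ((xR²y ∧ xRz) → ∃w (yR³w ∧ zR²w))

This is a Sahlqvist (Geach-type) schema ◇^2□^3ψ → □^1◇^2ψ.
Minimal-valuation argument: fix x; take any y with xR^2y and any z with xR^1z. Set V(ψ) to the set of worlds R-reachable from y in exactly 3 steps. Then □^3ψ holds at y, so the antecedent holds at x; validity forces ◇^2ψ at z, giving a w with zR^2w and yR^3w.
First-order correspondent: ∀x ∀y ∀z ((xR²y ∧ xRz) → ∃w (yR³w ∧ zR²w)).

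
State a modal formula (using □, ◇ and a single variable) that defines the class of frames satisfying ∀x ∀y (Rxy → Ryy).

□(□p → p)

This is shift-reflexivity; the standard corresponding axiom is T□: □(□p → p).
Suppose □(□p→p) is valid. Take Rxy and set V(p)={w : Ryw}. Then at y, □p holds; since □(□p→p) at x, □p→p at y, so p at y, i.e. Ryy.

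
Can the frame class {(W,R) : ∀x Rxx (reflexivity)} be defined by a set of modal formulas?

Yes — defined by □p → p

Yes: it is reflexivity, defined by the T schema □p → p.
Suppose □p→p is valid. At any x set V(p)={w : Rxw}. Then □p holds at x, so p holds at x, i.e. Rxx.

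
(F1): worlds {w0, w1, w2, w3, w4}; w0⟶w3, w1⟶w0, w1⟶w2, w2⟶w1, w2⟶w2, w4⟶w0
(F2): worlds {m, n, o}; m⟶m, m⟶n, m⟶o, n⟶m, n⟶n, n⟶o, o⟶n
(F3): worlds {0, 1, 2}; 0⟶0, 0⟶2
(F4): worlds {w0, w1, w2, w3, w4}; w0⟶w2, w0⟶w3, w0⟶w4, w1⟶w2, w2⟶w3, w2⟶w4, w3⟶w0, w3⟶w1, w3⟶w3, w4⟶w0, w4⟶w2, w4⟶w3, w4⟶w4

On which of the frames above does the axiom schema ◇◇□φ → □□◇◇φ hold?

The schema corresponds to a generalized confluence (Geach) condition: ∀x ∀y ∀z ((xR²y ∧ xR²z) → ∃w (yRw ∧ zR²w)).
(F1): fails — w1R²w1, w1R²w3 but no w with w1Rw and w3R²w.
(F2): satisfies the condition.
(F3): fails — 0R²0, 0R²2 but no w with 0Rw and 2R²w.
(F4): fails — w0R²w1, w0R²w1 but no w with w1Rw and w1R²w.

(F2)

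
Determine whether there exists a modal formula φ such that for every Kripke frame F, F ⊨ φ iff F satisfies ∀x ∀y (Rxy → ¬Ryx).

Modal frame validity is preserved under surjective bounded morphisms.
The 3-cycle (worlds w0,w1,w2 with w0→w1→w2→w0) is asymmetric. Mapping every world to a single reflexive point • is a surjective bounded morphism, and the reflexive point is not asymmetric (R•• but asymmetry requires ¬R••).
So the class is not modally definable.

Not definable by any modal formula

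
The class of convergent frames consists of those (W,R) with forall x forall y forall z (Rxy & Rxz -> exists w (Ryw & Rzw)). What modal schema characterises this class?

◇□ψ → □◇ψ

A defining formula is ◇□ψ → □◇ψ (the .2 axiom).
Suppose ◇□ψ→□◇ψ is valid. Take Rxy, Rxz and set V(ψ)={w : Ryw}. Then □ψ at y so ◇□ψ at x, so □◇ψ at x, so ◇ψ at z, giving w with Rzw and Ryw.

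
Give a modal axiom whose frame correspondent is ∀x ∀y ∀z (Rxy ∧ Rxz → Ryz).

◇ψ → □◇ψ

The condition is the Euclidean property. The 5 schema ◇ψ → □◇ψ defines it.
Suppose ◇ψ→□◇ψ is valid. Take Rxy, Rxz and set V(ψ)={y}. Then ◇ψ at x, so □◇ψ at x, so ◇ψ at z, so some w with Rzw has ψ; w=y, i.e. Rzy. By symmetry of the argument, Ryz.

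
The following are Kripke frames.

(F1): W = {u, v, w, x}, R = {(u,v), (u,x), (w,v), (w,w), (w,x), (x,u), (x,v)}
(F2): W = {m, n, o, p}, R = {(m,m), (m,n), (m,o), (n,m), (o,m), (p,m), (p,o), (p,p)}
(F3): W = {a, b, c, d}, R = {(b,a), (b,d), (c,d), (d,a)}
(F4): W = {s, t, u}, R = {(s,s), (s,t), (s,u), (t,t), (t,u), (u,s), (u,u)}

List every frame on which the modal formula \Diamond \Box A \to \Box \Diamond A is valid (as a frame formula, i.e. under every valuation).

This is the axiom for convergence; its first-order frame correspondent is \forall x \forall y \forall z (Rxy \wedge Rxz \to \exists w (Ryw \wedge Rzw)).
(F1): fails — Ruv and Ruv but v and v have no common successor.
(F2): satisfies the condition.
(F3): fails — Rba and Rba but a and a have no common successor.
(F4): satisfies the condition.

(F2), (F4)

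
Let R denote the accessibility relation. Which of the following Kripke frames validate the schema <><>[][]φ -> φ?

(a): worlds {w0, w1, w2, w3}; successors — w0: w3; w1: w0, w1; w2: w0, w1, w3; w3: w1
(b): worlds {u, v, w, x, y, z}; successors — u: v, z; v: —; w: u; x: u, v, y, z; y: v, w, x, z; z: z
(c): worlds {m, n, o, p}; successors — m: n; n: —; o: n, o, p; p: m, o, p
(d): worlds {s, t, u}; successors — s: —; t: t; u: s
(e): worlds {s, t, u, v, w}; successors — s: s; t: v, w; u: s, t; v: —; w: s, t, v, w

(d)

This is the axiom for a generalized confluence (Geach) condition; its first-order frame correspondent is forall x forall y (x R^2 y -> exists w (y R^2 w & x = w)).
(a): fails — w2R²w0 but no w with w0R²w and w2=w.
(b): fails — uR²z but no t with zR²t and u=t.
(c): fails — oR²m but no w with mR²w and o=w.
(d): holds.
(e): fails — tR²s but no w* with sR²w* and t=w*.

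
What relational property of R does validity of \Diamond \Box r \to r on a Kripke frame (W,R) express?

symmetry: \forall x \forall y (Rxy \to Ryx)

This schema is equivalent to the B axiom r → □◇r.
It corresponds to symmetry: \forall x \forall y (Rxy \to Ryx).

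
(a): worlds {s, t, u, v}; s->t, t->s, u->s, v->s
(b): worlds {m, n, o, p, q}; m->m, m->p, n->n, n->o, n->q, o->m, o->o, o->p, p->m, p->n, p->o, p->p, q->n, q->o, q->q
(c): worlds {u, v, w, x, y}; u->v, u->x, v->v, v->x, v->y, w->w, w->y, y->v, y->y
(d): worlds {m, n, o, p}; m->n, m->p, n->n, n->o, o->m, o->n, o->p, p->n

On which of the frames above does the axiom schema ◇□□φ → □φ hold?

Frame correspondent (Sahlqvist): ∀x ∀y ∀z ((xRy ∧ xRz) → ∃w (yR²w ∧ z = w)) — i.e. a generalized confluence (Geach) condition.
(a): condition met.
(b): fails — nRo, nRq but no w with oR²w and q=w.
(c): fails — uRx, uRv but no t with xR²t and v=t.
(d): fails — mRp, mRp but no w with pR²w and p=w.
Valid on: (a).

(a)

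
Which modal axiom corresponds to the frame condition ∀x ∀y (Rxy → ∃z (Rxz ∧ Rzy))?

□□p → □p

The condition is density. The C4 schema □□p → □p defines it.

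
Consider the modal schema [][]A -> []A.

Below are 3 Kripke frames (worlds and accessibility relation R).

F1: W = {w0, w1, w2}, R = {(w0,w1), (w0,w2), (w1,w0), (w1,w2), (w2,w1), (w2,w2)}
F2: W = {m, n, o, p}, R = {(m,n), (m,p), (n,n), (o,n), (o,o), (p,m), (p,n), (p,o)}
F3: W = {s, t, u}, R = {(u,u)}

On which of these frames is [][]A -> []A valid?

F3

The schema corresponds to density: forall x forall y (Rxy -> exists z (Rxz & Rzy)).
F1: fails — Rw1w0 but no z with Rw1z and Rzw0.
F2: fails — Rpm but no z with Rpz and Rzm.
F3: condition met.
Valid on: F3.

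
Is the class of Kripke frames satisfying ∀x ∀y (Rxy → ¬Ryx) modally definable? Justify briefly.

Any modally definable frame class is closed under surjective bounded morphisms.
The 5-cycle (worlds 0,1,2,3,4 with 0→1→2→3→4→0) is asymmetric. Mapping every world to a single reflexive point • is a surjective bounded morphism, and the reflexive point is not asymmetric (R•• but asymmetry requires ¬R••).
So no modal formula (or set of formulas) defines exactly the asymmetric frames.

Not definable by any modal formula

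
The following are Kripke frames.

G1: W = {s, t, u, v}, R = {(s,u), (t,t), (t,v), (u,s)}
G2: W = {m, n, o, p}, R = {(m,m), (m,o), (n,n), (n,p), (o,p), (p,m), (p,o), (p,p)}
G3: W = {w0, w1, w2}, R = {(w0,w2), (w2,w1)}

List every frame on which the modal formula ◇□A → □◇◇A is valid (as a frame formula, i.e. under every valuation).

Frame correspondent (Sahlqvist): ∀x ∀y ∀z ((xRy ∧ xRz) → ∃w (yRw ∧ zR²w)) — i.e. a generalized confluence (Geach) condition.
G1: fails — sRu, sRu but no w with uRw and uR²w.
G2: condition met.
G3: fails — w0Rw2, w0Rw2 but no w with w2Rw and w2R²w.
Valid on: G2.

G2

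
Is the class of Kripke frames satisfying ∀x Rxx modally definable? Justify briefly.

This is a Sahlqvist condition; the T axiom □q → q defines it.

Definable; □q → q defines it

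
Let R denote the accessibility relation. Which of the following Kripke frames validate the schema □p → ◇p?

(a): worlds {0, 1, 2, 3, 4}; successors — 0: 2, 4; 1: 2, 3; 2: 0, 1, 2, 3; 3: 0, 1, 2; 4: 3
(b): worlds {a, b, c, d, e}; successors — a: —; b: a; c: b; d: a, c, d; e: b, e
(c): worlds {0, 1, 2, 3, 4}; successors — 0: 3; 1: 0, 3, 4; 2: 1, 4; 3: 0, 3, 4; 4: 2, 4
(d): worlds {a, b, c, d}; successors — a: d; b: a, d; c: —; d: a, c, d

(a), (c)

Frame correspondent (Sahlqvist): ∀x ∃y Rxy — i.e. seriality.
(a): holds.
(b): fails — world a has no successor.
(c): holds.
(d): fails — world c has no successor.
Valid on: (a), (c).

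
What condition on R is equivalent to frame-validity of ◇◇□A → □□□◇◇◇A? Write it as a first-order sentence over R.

This is a Sahlqvist (Geach-type) schema ◇^2□^1A → □^3◇^3A.
Minimal-valuation argument: fix x; take any y with xR^2y and any z with xR^3z. Set V(A) to the set of worlds R-reachable from y in exactly 1 step. Then □^1A holds at y, so the antecedent holds at x; validity forces ◇^3A at z, giving a w with zR^3w and yR^1w.
First-order correspondent: ∀x ∀y ∀z ((xR²y ∧ xR³z) → ∃w (yRw ∧ zR³w)).

∀x ∀y ∀z ((xR²y ∧ xR³z) → ∃w (yRw ∧ zR³w))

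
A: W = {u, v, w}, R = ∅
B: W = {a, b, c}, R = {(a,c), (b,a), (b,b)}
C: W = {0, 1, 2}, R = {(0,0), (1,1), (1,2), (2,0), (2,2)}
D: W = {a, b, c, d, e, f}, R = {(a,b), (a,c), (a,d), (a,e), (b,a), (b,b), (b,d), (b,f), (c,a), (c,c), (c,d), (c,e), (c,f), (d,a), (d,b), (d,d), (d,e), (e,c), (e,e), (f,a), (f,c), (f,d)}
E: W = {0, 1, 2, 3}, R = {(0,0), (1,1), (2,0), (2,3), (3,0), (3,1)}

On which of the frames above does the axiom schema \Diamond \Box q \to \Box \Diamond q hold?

This is the axiom for convergence; its first-order frame correspondent is \forall x \forall y \forall z (Rxy \wedge Rxz \to \exists w (Ryw \wedge Rzw)).
A: condition met.
B: fails — Rac and Rac but c and c have no common successor.
C: condition met.
D: fails — Rab and Rae but b and e have no common successor.
E: fails — R31 and R30 but 1 and 0 have no common successor.

A, C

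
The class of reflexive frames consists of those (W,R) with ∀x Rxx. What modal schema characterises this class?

A defining formula is □ψ → ψ (the T axiom).

□ψ → ψ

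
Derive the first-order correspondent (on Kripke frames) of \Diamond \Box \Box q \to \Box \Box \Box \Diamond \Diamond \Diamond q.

This is a Sahlqvist (Geach-type) schema ◇^1□^2q → □^3◇^3q.
Minimal-valuation argument: fix x; take any y with xR^1y and any z with xR^3z. Set V(q) to the set of worlds R-reachable from y in exactly 2 steps. Then □^2q holds at y, so the antecedent holds at x; validity forces ◇^3q at z, giving a w with zR^3w and yR^2w.
First-order correspondent: \forall x \forall y \forall z ((xRy \wedge x R^3 z) \to \exists w (y R^2 w \wedge z R^3 w)).

\forall x \forall y \forall z ((xRy \wedge x R^3 z) \to \exists w (y R^2 w \wedge z R^3 w))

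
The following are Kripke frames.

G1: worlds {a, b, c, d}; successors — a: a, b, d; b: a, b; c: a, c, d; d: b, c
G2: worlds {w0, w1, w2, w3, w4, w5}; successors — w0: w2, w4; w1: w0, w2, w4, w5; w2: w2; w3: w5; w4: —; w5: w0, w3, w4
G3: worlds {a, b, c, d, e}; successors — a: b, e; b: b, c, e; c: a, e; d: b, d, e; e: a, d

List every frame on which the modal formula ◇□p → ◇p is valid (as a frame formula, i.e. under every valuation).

G1

This is the axiom for a generalized confluence (Geach) condition; its first-order frame correspondent is ∀x ∀y (xRy → ∃w (yRw ∧ xRw)).
G1: condition met.
G2: fails — w0Rw4 but no w with w4Rw and w0Rw.
G3: fails — aRe but no w with eRw and aRw.
Valid on: G1.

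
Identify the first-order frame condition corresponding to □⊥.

□⊥ is valid iff no world has any successor (otherwise □⊥ fails at any world with one).

emptiness of R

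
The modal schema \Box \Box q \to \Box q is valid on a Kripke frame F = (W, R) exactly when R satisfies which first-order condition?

density: \forall x \forall y (Rxy \to \exists z (Rxz \wedge Rzy))

Suppose □□q→□q is valid. Take Rxy and set V(q)={w : xR²w}. Then □□q at x, so □q at x, so q at y, i.e. ∃z(Rxz∧Rzy).
Conversely, any frame satisfying \forall x \forall y (Rxy \to \exists z (Rxz \wedge Rzy)) validates the schema.
So the correspondent is density.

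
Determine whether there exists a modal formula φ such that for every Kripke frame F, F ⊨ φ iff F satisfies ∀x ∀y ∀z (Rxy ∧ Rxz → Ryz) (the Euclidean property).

Yes: it is the Euclidean property, defined by the 5 schema ◇r → □◇r.

Yes, by ◇r → □◇r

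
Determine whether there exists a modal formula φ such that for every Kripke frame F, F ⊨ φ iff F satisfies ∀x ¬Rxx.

Not definable by any modal formula

Any modally definable frame class is closed under surjective bounded morphisms.
The 3-cycle (worlds a,b,c with a→b→c→a) is irreflexive, and the map sending every world to a single reflexive point • is a surjective bounded morphism (forth: every edge maps to (•,•); back: every world has a successor). So any modal formula valid on the 3-cycle is also valid on the reflexive point, which is not irreflexive.
So no modal formula (or set of formulas) defines exactly the irreflexive frames.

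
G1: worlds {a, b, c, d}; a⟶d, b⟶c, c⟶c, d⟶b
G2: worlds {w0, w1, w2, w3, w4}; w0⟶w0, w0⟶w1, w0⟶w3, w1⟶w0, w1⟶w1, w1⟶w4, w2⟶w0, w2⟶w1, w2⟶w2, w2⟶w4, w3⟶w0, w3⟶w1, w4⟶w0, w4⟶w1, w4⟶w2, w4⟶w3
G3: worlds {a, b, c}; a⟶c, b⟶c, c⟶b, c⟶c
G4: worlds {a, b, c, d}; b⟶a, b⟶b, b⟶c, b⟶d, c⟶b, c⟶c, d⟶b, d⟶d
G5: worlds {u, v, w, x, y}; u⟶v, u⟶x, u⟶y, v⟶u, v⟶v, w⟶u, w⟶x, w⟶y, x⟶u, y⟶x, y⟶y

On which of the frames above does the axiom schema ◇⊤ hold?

G1, G2, G3, G5

This is the axiom for seriality; its first-order frame correspondent is ∀x ∃y Rxy.
G1: satisfies the condition.
G2: satisfies the condition.
G3: satisfies the condition.
G4: fails — world a has no successor.
G5: satisfies the condition.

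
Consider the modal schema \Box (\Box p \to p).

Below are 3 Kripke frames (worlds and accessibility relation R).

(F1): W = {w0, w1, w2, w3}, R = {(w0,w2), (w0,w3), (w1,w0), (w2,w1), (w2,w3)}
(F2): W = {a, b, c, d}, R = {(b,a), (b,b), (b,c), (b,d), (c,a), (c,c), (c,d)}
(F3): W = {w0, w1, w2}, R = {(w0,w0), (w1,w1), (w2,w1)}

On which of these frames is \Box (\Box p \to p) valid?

(F3)

Frame correspondent (Sahlqvist): \forall x \forall y (Rxy \to Ryy) — i.e. shift-reflexivity.
(F1): fails — Rw1w0 but not Rw0w0.
(F2): fails — Rcd but not Rdd.
(F3): ✓.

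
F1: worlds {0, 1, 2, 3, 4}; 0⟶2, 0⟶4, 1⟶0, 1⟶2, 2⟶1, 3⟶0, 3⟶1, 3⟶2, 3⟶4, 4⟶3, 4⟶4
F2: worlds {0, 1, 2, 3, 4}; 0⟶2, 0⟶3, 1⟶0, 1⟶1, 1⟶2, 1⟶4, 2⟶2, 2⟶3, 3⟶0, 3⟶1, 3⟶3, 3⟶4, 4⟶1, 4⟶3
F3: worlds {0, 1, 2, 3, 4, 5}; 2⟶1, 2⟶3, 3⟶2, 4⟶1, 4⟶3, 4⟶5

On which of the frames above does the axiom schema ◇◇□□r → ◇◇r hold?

F2

This is the axiom for a generalized confluence (Geach) condition; its first-order frame correspondent is ∀x ∀y (xR²y → ∃w (yR²w ∧ xR²w)).
F1: fails — 2R²0 but no w with 0R²w and 2R²w.
F2: ✓.
F3: fails — 3R²1 but no w with 1R²w and 3R²w.
Valid on: F2.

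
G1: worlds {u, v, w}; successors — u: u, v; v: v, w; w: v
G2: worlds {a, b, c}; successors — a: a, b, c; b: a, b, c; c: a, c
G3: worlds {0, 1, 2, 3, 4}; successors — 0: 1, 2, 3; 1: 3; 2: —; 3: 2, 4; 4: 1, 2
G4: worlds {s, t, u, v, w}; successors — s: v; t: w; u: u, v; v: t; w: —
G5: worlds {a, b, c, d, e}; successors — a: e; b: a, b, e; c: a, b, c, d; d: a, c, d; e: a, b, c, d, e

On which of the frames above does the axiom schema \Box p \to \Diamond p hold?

G1, G2, G5

Frame correspondent (Sahlqvist): \forall x \exists y Rxy — i.e. seriality.
G1: ✓.
G2: ✓.
G3: fails — world 2 has no successor.
G4: fails — world w has no successor.
G5: ✓.
Valid on: G1, G2, G5.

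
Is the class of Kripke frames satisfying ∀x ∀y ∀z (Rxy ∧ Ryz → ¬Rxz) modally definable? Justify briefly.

No — not modally definable

Any modally definable frame class is closed under surjective bounded morphisms.
The 3-cycle (worlds 0,1,2 with 0→1→2→0) is intransitive. Mapping every world to a single reflexive point • is a surjective bounded morphism; the reflexive point is not intransitive (R••∧R•• but R••).
Hence intransitivity is not modally definable.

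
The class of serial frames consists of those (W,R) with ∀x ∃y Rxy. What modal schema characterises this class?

A defining formula is □q → ◇q (the D axiom).
Suppose □q→◇q is valid. At any x set V(q)=W. Then □q at x, so ◇q at x, so x has a successor.

□q → ◇q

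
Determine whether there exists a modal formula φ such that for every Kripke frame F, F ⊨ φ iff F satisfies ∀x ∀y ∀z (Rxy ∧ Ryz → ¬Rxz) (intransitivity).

Any modally definable frame class is closed under surjective bounded morphisms.
The 3-cycle (worlds a,b,c with a→b→c→a) is intransitive. Mapping every world to a single reflexive point • is a surjective bounded morphism; the reflexive point is not intransitive (R••∧R•• but R••).
So no modal formula (or set of formulas) defines exactly the intransitive frames.

No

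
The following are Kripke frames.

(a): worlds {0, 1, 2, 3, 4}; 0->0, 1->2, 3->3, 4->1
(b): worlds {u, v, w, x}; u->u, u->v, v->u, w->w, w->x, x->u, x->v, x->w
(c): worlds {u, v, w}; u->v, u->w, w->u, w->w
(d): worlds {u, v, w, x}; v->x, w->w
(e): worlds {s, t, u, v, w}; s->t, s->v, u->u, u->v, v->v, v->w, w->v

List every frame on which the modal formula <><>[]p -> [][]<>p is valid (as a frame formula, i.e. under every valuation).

The schema corresponds to a generalized confluence (Geach) condition: forall x forall y forall z ((x R^2 y & x R^2 z) -> exists w (yRw & zRw)).
(a): fails — 4R²2, 4R²2 but no w with 2Rw and 2Rw.
(b): fails — wR²u, wR²w but no t with uRt and wRt.
(c): fails — wR²u, wR²v but no t with uRt and vRt.
(d): condition met.
(e): condition met.
Valid on: (d), (e).

(d), (e)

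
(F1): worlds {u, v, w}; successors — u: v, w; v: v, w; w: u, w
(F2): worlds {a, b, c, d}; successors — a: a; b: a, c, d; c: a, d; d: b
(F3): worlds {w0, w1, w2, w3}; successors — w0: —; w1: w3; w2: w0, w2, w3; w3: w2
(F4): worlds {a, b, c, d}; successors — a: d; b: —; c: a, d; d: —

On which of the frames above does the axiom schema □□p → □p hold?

The schema corresponds to density: ∀x ∀y (Rxy → ∃z (Rxz ∧ Rzy)).
(F1): satisfies the condition.
(F2): fails — Rbc but no z with Rbz and Rzc.
(F3): fails — Rw1w3 but no z with Rw1z and Rzw3.
(F4): fails — Rca but no z with Rcz and Rza.

(F1)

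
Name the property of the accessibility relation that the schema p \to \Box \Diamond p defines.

symmetry

Suppose p→□◇p is valid. Take Rxy and set V(p)={x}. Then p at x, so □◇p at x, so ◇p at y, so some z with Ryz has p; z=x, i.e. Ryx.
Conversely, any frame satisfying \forall x \forall y (Rxy \to Ryx) validates the schema.
So the correspondent is symmetry.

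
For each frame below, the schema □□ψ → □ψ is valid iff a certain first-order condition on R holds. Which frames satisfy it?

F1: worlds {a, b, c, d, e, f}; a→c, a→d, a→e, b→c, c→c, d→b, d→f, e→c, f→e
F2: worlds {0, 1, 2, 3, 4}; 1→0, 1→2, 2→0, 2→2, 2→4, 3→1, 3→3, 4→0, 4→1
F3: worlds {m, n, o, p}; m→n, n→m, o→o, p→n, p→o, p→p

This is the axiom for density; its first-order frame correspondent is ∀x ∀y (Rxy → ∃z (Rxz ∧ Rzy)).
F1: fails — Rfe but no z with Rfz and Rze.
F2: fails — R41 but no z with R4z and Rz1.
F3: fails — Rnm but no z with Rnz and Rzm.

none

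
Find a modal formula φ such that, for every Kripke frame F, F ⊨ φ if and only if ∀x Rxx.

□q → q

A defining formula is □q → q (the T axiom).
Suppose □q→q is valid. At any x set V(q)={w : Rxw}. Then □q holds at x, so q holds at x, i.e. Rxx.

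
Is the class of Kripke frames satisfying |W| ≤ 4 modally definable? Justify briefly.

Any modally definable frame class is closed under disjoint unions.
Any modal formula valid on each of 5 disjoint one-world frames is valid on their disjoint union (validity is preserved under disjoint unions). Each one-world frame has |W|=1≤4, but the union has |W|=5.
So no modal formula (or set of formulas) defines exactly the |W|≤4 frames.

Not modally definable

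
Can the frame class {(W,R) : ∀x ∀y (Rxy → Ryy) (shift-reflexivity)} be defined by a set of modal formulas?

Definable; □(□q → q) defines it

The condition is shift-reflexivity. A defining modal formula is □(□q → q).
Suppose □(□q→q) is valid. Take Rxy and set V(q)={w : Ryw}. Then at y, □q holds; since □(□q→q) at x, □q→q at y, so q at y, i.e. Ryy.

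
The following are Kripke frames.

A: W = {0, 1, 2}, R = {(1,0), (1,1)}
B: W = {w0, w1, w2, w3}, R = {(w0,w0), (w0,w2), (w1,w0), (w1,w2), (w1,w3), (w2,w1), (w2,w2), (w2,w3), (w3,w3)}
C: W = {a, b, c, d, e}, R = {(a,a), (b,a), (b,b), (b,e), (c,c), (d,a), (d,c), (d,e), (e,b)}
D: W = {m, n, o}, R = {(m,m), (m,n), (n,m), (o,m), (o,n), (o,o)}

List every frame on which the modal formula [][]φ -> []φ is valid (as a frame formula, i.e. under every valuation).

A, B, D

The schema corresponds to density: forall x forall y (Rxy -> exists z (Rxz & Rzy)).
A: condition met.
B: condition met.
C: fails — Rde but no z with Rdz and Rze.
D: condition met.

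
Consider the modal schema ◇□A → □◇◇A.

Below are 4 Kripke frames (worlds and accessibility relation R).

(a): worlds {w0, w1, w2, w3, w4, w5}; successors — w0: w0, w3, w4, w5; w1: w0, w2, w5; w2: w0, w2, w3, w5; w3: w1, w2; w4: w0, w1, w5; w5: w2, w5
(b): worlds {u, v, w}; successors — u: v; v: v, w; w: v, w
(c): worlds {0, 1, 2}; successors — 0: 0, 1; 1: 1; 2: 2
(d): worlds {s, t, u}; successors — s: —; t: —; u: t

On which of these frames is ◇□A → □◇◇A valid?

(a), (b), (c)

This is the axiom for a generalized confluence (Geach) condition; its first-order frame correspondent is ∀x ∀y ∀z ((xRy ∧ xRz) → ∃w (yRw ∧ zR²w)).
(a): ✓.
(b): ✓.
(c): ✓.
(d): fails — uRt, uRt but no w with tRw and tR²w.
Valid on: (a), (b), (c).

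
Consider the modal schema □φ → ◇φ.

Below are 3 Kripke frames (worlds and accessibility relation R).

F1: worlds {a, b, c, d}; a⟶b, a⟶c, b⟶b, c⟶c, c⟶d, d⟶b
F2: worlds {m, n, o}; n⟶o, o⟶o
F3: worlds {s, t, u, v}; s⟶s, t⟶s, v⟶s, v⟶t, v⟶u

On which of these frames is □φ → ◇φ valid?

F1

This is the axiom for seriality; its first-order frame correspondent is ∀x ∃y Rxy.
F1: ✓.
F2: fails — world m has no successor.
F3: fails — world u has no successor.
Valid on: F1.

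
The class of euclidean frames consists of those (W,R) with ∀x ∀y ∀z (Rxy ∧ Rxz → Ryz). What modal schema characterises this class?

◇s → □◇s

The condition is the Euclidean property. The 5 schema ◇s → □◇s defines it.
Suppose ◇s→□◇s is valid. Take Rxy, Rxz and set V(s)={y}. Then ◇s at x, so □◇s at x, so ◇s at z, so some w with Rzw has s; w=y, i.e. Rzy. By symmetry of the argument, Ryz.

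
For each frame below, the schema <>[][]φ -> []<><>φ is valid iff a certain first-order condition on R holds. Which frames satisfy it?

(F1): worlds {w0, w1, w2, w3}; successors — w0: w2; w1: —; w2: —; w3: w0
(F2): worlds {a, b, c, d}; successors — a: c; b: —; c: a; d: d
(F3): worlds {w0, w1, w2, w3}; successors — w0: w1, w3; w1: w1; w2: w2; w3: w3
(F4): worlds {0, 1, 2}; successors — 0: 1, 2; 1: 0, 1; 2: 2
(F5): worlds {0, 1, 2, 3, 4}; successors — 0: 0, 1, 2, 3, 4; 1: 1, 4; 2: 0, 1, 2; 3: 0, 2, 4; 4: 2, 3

Frame correspondent (Sahlqvist): forall x forall y forall z ((xRy & xRz) -> exists w (y R^2 w & z R^2 w)) — i.e. a generalized confluence (Geach) condition.
(F1): fails — w0Rw2, w0Rw2 but no w with w2R²w and w2R²w.
(F2): condition met.
(F3): fails — w0Rw1, w0Rw3 but no w with w1R²w and w3R²w.
(F4): condition met.
(F5): condition met.
Valid on: (F2), (F4), (F5).

(F2), (F4), (F5)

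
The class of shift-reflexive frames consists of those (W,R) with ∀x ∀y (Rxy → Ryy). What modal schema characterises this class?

□(□p → p)

The condition is shift-reflexivity. The T□ schema □(□p → p) defines it.
Suppose □(□p→p) is valid. Take Rxy and set V(p)={w : Ryw}. Then at y, □p holds; since □(□p→p) at x, □p→p at y, so p at y, i.e. Ryy.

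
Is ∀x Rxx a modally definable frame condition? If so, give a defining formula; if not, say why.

This is a Sahlqvist condition; the T axiom □r → r defines it.

Definable; □r → r defines it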